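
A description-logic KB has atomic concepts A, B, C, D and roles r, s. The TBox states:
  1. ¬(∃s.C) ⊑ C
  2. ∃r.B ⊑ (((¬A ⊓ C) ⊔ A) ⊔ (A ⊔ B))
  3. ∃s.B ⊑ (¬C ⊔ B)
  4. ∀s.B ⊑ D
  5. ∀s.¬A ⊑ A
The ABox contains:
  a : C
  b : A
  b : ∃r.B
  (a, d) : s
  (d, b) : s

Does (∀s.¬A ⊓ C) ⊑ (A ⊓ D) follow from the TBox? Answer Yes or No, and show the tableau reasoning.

No

1. (∀s.¬A ⊓ C) ⊑ (A ⊓ D)  ⇔  ((∀s.¬A ⊓ C) ⊓ (¬A ⊔ ¬D)) unsat w.r.t. T
   apply at x₀: ∀s.¬A⊑A
   open: L(x₀) ⊇ {A, C, ¬D, ∀r.¬B, ∀s.¬A, …} (+ ∃-successors)
2. Hence (∀s.¬A ⊓ C) ⊑ (A ⊓ D): not entailed.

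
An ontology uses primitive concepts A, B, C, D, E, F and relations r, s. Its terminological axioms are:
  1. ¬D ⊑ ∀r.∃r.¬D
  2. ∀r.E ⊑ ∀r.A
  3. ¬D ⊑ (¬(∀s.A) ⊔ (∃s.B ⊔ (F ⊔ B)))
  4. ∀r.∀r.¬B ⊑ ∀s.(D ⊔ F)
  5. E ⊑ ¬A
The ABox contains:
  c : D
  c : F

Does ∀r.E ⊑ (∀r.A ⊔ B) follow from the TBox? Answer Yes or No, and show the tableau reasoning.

Yes

1. ∀r.E ⊑ (∀r.A ⊔ B)  ⇔  (∀r.E ⊓ (∃r.¬A ⊓ ¬B)) unsat w.r.t. T
   all branches close; clash {B, ¬B} at x₀
2. Hence ∀r.E ⊑ (∀r.A ⊔ B): entailed.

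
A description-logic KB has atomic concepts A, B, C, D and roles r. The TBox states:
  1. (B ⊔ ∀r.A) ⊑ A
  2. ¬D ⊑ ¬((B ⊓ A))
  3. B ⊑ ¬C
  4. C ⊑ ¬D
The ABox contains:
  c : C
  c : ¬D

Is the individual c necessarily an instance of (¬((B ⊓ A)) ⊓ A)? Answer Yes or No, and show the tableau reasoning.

No

1. c : (¬((B ⊓ A)) ⊓ A)?  L(c) = {C, ¬D} ∪ {((B ⊓ A) ⊔ ¬A)}
   apply at c: ¬D⊑¬((B ⊓ A))
   open: L(c) ⊇ {C, ¬A, ¬B, ¬D, ∃r.¬A} (+ ∃-successors) — c ∉ (¬((B ⊓ A)) ⊓ A) possible
2. Hence c : (¬((B ⊓ A)) ⊓ A): not entailed.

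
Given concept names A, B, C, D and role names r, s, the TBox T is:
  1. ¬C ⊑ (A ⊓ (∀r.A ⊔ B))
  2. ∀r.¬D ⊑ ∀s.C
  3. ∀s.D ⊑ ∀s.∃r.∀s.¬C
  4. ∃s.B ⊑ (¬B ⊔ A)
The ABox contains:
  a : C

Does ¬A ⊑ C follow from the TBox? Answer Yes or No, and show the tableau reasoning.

1. ¬A ⊑ C  ⇔  (¬A ⊓ ¬C) unsat w.r.t. T
   all branches close; clash {A, ¬A} at x₀
2. Hence ¬A ⊑ C: entailed.

Yes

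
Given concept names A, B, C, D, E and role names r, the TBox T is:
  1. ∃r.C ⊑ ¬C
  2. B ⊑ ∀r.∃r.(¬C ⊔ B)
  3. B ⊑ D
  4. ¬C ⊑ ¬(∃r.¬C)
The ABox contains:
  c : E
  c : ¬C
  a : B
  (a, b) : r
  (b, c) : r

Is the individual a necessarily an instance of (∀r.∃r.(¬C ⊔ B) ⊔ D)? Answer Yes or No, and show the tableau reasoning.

Yes

1. a : (∀r.∃r.(¬C ⊔ B) ⊔ D)?  L(a) = {B} ∪ {(∃r.∀r.(C ⊓ ¬B) ⊓ ¬D)}
   clash {D, ¬D} at a — a ∈ (∀r.∃r.(¬C ⊔ B) ⊔ D)
2. Hence a : (∀r.∃r.(¬C ⊔ B) ⊔ D): entailed.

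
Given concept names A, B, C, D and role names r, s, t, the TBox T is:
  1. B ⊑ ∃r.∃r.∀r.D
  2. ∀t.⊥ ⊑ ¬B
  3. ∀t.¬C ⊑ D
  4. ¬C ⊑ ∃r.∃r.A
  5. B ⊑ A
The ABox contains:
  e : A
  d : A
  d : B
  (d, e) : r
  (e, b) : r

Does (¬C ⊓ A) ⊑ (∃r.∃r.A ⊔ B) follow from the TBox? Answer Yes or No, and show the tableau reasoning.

1. (¬C ⊓ A) ⊑ (∃r.∃r.A ⊔ B)  ⇔  ((¬C ⊓ A) ⊓ (∀r.∀r.¬A ⊓ ¬B)) unsat w.r.t. T
   all branches close; clash {A, ¬A} at an ∃-successor
2. Hence (¬C ⊓ A) ⊑ (∃r.∃r.A ⊔ B): entailed.

Yes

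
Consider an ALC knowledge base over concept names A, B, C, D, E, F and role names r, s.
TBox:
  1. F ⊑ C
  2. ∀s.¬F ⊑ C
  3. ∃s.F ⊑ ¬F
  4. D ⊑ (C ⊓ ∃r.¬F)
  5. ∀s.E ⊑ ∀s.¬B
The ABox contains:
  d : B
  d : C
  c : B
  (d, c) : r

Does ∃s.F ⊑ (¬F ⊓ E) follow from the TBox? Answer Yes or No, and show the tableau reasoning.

1. ∃s.F ⊑ (¬F ⊓ E)  ⇔  (∃s.F ⊓ (F ⊔ ¬E)) unsat w.r.t. T
   apply at x₀: ∃s.F⊑¬F
   open: L(x₀) ⊇ {¬D, ¬E, ¬F, ∃s.F, ∃s.¬E} (+ ∃-successors)
2. Hence ∃s.F ⊑ (¬F ⊓ E): not entailed.

No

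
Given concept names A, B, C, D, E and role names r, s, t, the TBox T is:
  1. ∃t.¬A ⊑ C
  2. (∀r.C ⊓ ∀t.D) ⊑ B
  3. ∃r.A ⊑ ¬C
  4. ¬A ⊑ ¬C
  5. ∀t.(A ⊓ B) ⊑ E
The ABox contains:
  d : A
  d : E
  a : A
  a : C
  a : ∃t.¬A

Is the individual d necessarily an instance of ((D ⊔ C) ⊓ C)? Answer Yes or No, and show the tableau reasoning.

No

1. d : ((D ⊔ C) ⊓ C)?  L(d) = {A, E} ∪ {((¬D ⊓ ¬C) ⊔ ¬C)}
   open: L(d) ⊇ {A, E, ¬C, ¬D, ∀t.A, …} (+ ∃-successors) — d ∉ ((D ⊔ C) ⊓ C) possible
2. Hence d : ((D ⊔ C) ⊓ C): not entailed.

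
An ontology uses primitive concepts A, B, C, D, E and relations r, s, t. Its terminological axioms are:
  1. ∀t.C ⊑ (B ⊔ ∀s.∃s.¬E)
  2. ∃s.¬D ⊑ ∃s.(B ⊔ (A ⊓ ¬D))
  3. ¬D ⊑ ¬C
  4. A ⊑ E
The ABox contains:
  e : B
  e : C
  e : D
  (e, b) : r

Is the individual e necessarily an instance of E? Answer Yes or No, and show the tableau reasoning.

No

1. e : E?  L(e) = {B, C, D} ∪ {¬E}
   open: L(e) ⊇ {B, C, D, ¬A, ¬E, …} (+ ∃-successors) — e ∉ E possible
2. Hence e : E: not entailed.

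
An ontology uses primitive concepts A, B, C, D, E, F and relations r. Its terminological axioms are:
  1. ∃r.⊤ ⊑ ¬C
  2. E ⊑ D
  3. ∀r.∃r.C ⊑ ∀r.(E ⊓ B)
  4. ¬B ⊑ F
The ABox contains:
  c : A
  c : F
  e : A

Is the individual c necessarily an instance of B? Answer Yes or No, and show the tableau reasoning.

No

1. c : B?  L(c) = {A, F} ∪ {¬B}
   open: L(c) ⊇ {A, F, ¬B, ¬E, ∀r.(E ⊓ B), …} — c ∉ B possible
2. Hence c : B: not entailed.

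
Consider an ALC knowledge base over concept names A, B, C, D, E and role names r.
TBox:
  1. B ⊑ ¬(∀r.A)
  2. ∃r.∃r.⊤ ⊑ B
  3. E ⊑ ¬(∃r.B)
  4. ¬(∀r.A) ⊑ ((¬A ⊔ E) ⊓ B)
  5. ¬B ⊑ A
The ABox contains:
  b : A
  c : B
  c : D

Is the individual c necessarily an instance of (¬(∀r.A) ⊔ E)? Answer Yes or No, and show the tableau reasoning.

Yes

1. c : (¬(∀r.A) ⊔ E)?  L(c) = {B, D} ∪ {(∀r.A ⊓ ¬E)}
   clash {A, ¬A} at an ∃-successor — c ∈ (¬(∀r.A) ⊔ E)
2. Hence c : (¬(∀r.A) ⊔ E): entailed.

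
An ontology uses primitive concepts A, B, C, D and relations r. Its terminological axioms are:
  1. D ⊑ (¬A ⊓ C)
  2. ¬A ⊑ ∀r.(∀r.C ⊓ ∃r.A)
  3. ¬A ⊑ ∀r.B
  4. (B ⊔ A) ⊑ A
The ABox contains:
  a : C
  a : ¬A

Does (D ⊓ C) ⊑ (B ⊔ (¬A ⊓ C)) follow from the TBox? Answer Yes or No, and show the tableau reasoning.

1. (D ⊓ C) ⊑ (B ⊔ (¬A ⊓ C))  ⇔  ((D ⊓ C) ⊓ (¬B ⊓ (A ⊔ ¬C))) unsat w.r.t. T
   all branches close; clash {C, ¬C} at x₀
2. Hence (D ⊓ C) ⊑ (B ⊔ (¬A ⊓ C)): entailed.

Yes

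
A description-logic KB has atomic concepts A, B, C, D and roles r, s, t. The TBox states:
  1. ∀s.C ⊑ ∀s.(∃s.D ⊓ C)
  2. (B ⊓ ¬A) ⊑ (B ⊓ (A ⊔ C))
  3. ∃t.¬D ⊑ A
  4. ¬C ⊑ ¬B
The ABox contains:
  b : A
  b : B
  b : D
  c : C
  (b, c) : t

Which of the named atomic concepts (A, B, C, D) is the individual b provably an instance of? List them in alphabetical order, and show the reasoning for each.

1. b : A?  L(b) = {A, B, D} ∪ {¬A}
   clash {A, ¬A} at b — b ∈ A
2. b : B?  L(b) = {A, B, D} ∪ {¬B}
   clash {B, ¬B} at b — b ∈ B
3. b : C?  L(b) = {A, B, D} ∪ {¬C}
   clash {B, ¬B} at b — b ∈ C
4. b : D?  L(b) = {A, B, D} ∪ {¬D}
   clash {D, ¬D} at b — b ∈ D
5. Entailed for b: {A, B, C, D}

{A, B, C, D}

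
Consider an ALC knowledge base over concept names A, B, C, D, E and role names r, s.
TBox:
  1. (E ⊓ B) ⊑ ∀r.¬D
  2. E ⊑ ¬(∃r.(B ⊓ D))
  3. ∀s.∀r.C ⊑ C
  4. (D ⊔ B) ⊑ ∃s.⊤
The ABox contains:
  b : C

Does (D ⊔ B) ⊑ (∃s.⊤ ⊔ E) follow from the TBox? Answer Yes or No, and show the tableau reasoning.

Yes

1. (D ⊔ B) ⊑ (∃s.⊤ ⊔ E)  ⇔  ((D ⊔ B) ⊓ (∀s.⊥ ⊓ ¬E)) unsat w.r.t. T
   all branches close; clash ⊥ at an ∃-successor
2. Hence (D ⊔ B) ⊑ (∃s.⊤ ⊔ E): entailed.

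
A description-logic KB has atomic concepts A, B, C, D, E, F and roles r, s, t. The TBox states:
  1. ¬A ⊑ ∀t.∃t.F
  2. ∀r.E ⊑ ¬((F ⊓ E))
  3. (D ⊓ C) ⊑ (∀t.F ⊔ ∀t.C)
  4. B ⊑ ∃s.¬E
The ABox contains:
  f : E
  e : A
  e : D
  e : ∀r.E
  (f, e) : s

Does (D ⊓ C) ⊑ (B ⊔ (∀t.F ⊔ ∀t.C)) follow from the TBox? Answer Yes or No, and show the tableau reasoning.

1. (D ⊓ C) ⊑ (B ⊔ (∀t.F ⊔ ∀t.C))  ⇔  ((D ⊓ C) ⊓ (¬B ⊓ (∃t.¬F ⊓ ∃t.¬C))) unsat w.r.t. T
   all branches close; clash {C, ¬C} at an ∃-successor
2. Hence (D ⊓ C) ⊑ (B ⊔ (∀t.F ⊔ ∀t.C)): entailed.

Yes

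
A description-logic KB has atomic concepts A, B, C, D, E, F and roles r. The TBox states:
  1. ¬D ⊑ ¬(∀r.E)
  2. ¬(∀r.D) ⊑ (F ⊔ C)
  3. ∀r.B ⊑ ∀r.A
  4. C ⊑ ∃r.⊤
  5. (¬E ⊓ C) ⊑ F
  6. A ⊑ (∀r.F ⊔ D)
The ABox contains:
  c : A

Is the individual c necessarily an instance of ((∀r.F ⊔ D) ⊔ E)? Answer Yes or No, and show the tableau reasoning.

Yes

1. c : ((∀r.F ⊔ D) ⊔ E)?  L(c) = {A} ∪ {((∃r.¬F ⊓ ¬D) ⊓ ¬E)}
   clash {D, ¬D} at c — c ∈ ((∀r.F ⊔ D) ⊔ E)
2. Hence c : ((∀r.F ⊔ D) ⊔ E): entailed.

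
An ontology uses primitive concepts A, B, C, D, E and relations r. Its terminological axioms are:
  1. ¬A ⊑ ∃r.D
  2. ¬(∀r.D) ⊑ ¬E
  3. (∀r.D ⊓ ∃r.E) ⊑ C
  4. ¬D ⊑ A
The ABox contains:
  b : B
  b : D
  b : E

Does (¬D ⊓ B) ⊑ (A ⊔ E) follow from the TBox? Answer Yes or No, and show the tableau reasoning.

Yes

1. (¬D ⊓ B) ⊑ (A ⊔ E)  ⇔  ((¬D ⊓ B) ⊓ (¬A ⊓ ¬E)) unsat w.r.t. T
   all branches close; clash {A, ¬A} at x₀
2. Hence (¬D ⊓ B) ⊑ (A ⊔ E): entailed.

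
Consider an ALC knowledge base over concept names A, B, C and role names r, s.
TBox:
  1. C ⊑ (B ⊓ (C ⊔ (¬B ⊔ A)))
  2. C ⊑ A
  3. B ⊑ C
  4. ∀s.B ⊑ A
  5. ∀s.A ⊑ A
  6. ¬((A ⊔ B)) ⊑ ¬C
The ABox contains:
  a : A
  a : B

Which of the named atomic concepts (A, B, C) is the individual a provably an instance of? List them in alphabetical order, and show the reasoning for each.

{A, B, C}

1. a : A?  L(a) = {A, B} ∪ {¬A}
   clash {A, ¬A} at a — a ∈ A
2. a : B?  L(a) = {A, B} ∪ {¬B}
   clash {B, ¬B} at a — a ∈ B
3. a : C?  L(a) = {A, B} ∪ {¬C}
   clash {C, ¬C} at a — a ∈ C
4. Entailed for a: {A, B, C}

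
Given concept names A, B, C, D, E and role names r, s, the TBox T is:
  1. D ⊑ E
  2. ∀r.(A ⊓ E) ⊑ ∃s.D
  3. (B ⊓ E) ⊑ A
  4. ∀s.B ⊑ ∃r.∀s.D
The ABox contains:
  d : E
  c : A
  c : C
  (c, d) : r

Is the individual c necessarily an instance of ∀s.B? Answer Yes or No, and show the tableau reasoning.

No

1. c : ∀s.B?  L(c) = {A, C} ∪ {∃s.¬B}
   open: L(c) ⊇ {A, C, ¬D, ∃r.(¬A ⊔ ¬E), ∃s.¬B} (+ ∃-successors) — c ∉ ∀s.B possible
2. Hence c : ∀s.B: not entailed.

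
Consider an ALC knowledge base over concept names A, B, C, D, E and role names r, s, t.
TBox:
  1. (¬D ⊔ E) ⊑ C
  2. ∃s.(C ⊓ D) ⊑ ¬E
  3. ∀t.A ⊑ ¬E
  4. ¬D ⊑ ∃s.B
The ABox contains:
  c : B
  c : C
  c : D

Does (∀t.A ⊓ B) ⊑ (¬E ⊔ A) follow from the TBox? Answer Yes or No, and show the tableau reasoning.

1. (∀t.A ⊓ B) ⊑ (¬E ⊔ A)  ⇔  ((∀t.A ⊓ B) ⊓ (E ⊓ ¬A)) unsat w.r.t. T
   all branches close; clash {E, ¬E} at x₀
2. Hence (∀t.A ⊓ B) ⊑ (¬E ⊔ A): entailed.

Yes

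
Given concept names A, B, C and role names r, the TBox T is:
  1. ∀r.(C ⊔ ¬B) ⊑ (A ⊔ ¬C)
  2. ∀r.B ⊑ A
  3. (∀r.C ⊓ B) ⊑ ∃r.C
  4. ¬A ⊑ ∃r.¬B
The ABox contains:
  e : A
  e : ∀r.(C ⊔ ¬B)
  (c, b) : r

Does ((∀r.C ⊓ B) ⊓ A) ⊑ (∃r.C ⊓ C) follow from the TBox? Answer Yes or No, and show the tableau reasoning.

1. ((∀r.C ⊓ B) ⊓ A) ⊑ (∃r.C ⊓ C)  ⇔  (((∀r.C ⊓ B) ⊓ A) ⊓ (∀r.¬C ⊔ ¬C)) unsat w.r.t. T
   apply at x₀: (∀r.C ⊓ B)⊑∃r.C
   open: L(x₀) ⊇ {A, B, ¬C, ∀r.C, ∃r.C} (+ ∃-successors)
2. Hence ((∀r.C ⊓ B) ⊓ A) ⊑ (∃r.C ⊓ C): not entailed.

No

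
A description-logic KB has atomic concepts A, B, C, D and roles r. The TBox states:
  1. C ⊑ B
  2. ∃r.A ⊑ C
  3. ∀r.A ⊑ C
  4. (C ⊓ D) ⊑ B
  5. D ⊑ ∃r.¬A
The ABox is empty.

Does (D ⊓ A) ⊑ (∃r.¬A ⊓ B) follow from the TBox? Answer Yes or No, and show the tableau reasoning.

1. (D ⊓ A) ⊑ (∃r.¬A ⊓ B)  ⇔  ((D ⊓ A) ⊓ (∀r.A ⊔ ¬B)) unsat w.r.t. T
   apply at x₀: D⊑∃r.¬A
   open: L(x₀) ⊇ {A, D, ¬B, ¬C, ∀r.¬A, …} (+ ∃-successors)
2. Hence (D ⊓ A) ⊑ (∃r.¬A ⊓ B): not entailed.

No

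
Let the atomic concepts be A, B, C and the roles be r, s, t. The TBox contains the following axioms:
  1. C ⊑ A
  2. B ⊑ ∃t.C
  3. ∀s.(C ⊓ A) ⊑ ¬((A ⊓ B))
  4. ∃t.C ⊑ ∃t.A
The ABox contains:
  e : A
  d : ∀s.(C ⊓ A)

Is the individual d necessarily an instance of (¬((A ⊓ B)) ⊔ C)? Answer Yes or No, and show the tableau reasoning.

1. d : (¬((A ⊓ B)) ⊔ C)?  L(d) = {∀s.(C ⊓ A)} ∪ {((A ⊓ B) ⊓ ¬C)}
   clash {B, ¬B} at d — d ∈ (¬((A ⊓ B)) ⊔ C)
2. Hence d : (¬((A ⊓ B)) ⊔ C): entailed.

Yes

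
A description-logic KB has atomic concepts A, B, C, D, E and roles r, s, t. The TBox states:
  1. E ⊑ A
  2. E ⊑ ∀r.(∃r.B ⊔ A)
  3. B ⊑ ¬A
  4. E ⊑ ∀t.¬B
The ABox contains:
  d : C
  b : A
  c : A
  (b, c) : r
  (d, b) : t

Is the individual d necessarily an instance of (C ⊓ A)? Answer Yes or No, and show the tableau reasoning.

1. d : (C ⊓ A)?  L(d) = {C} ∪ {(¬C ⊔ ¬A)}
   open: L(d) ⊇ {C, ¬A, ¬B, ¬E} — d ∉ (C ⊓ A) possible
2. Hence d : (C ⊓ A): not entailed.

No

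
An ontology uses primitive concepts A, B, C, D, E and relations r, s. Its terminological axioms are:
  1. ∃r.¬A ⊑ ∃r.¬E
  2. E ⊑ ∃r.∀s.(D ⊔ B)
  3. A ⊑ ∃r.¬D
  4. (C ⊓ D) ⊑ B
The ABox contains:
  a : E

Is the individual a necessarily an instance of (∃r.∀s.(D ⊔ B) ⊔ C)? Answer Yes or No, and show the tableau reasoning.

1. a : (∃r.∀s.(D ⊔ B) ⊔ C)?  L(a) = {E} ∪ {(∀r.∃s.(¬D ⊓ ¬B) ⊓ ¬C)}
   clash {B, ¬B} at an ∃-successor — a ∈ (∃r.∀s.(D ⊔ B) ⊔ C)
2. Hence a : (∃r.∀s.(D ⊔ B) ⊔ C): entailed.

Yes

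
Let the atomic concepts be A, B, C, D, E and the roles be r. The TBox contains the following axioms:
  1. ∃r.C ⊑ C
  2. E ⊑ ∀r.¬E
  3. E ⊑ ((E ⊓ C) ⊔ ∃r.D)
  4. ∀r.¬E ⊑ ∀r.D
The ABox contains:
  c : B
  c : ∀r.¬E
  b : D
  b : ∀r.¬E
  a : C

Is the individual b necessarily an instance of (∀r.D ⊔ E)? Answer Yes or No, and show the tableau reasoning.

Yes

1. b : (∀r.D ⊔ E)?  L(b) = {D, ∀r.¬E} ∪ {(∃r.¬D ⊓ ¬E)}
   clash {D, ¬D} at an ∃-successor — b ∈ (∀r.D ⊔ E)
2. Hence b : (∀r.D ⊔ E): entailed.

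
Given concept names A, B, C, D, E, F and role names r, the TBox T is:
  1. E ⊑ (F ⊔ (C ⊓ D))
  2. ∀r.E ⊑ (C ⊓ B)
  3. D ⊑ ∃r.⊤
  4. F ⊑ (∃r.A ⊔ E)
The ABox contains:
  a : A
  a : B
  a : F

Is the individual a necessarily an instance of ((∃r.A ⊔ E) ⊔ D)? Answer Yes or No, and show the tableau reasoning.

1. a : ((∃r.A ⊔ E) ⊔ D)?  L(a) = {A, B, F} ∪ {((∀r.¬A ⊓ ¬E) ⊓ ¬D)}
   clash {E, ¬E} at a — a ∈ ((∃r.A ⊔ E) ⊔ D)
2. Hence a : ((∃r.A ⊔ E) ⊔ D): entailed.

Yes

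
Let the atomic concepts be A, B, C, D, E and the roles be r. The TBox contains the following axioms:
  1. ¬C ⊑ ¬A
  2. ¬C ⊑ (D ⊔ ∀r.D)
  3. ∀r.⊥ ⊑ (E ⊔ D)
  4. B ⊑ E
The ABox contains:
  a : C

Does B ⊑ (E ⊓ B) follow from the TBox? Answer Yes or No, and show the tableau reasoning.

1. B ⊑ (E ⊓ B)  ⇔  (B ⊓ (¬E ⊔ ¬B)) unsat w.r.t. T
   all branches close; clash {B, ¬B} at x₀
2. Hence B ⊑ (E ⊓ B): entailed.

Yes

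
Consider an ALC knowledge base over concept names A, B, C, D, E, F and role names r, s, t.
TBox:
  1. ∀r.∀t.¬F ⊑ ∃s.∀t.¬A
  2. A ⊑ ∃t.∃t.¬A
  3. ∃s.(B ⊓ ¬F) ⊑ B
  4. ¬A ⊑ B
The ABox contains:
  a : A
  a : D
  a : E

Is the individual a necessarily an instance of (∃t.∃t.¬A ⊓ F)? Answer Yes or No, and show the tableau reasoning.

No

1. a : (∃t.∃t.¬A ⊓ F)?  L(a) = {A, D, E} ∪ {(∀t.∀t.A ⊔ ¬F)}
   apply at a: A⊑∃t.∃t.¬A
   open: L(a) ⊇ {A, D, E, ¬F, ∀s.(¬B ⊔ F), …} (+ ∃-successors) — a ∉ (∃t.∃t.¬A ⊓ F) possible
2. Hence a : (∃t.∃t.¬A ⊓ F): not entailed.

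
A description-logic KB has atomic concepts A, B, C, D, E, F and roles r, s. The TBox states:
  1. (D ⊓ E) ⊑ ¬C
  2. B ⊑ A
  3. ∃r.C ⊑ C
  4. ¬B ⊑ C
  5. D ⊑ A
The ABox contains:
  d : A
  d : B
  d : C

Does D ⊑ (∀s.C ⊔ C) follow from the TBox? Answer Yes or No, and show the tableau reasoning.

No

1. D ⊑ (∀s.C ⊔ C)  ⇔  (D ⊓ (∃s.¬C ⊓ ¬C)) unsat w.r.t. T
   apply at x₀: D⊑A
   open: L(x₀) ⊇ {A, B, D, ¬C, ∀r.¬C, …} (+ ∃-successors)
2. Hence D ⊑ (∀s.C ⊔ C): not entailed.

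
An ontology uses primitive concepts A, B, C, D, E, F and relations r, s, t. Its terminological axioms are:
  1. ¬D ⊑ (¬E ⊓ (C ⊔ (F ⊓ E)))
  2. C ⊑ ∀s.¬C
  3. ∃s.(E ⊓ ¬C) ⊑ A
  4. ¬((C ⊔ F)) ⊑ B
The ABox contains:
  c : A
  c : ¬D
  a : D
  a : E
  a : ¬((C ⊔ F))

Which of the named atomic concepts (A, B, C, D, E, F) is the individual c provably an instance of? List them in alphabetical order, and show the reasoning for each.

{A, C}

1. c : A?  L(c) = {A, ¬D} ∪ {¬A}
   clash {A, ¬A} at c — c ∈ A
2. c : B?  L(c) = {A, ¬D} ∪ {¬B}
   apply at c: ¬D⊑(¬E ⊓ (C ⊔ (F ⊓ E)))
   open: L(c) ⊇ {A, C, ¬B, ¬D, ¬E, …} — c ∉ B possible
3. c : C?  L(c) = {A, ¬D} ∪ {¬C}
   clash {E, ¬E} at c — c ∈ C
4. c : D?  L(c) = {A, ¬D} ∪ {¬D}
   apply at c: ¬D⊑(¬E ⊓ (C ⊔ (F ⊓ E)))
   open: L(c) ⊇ {A, C, ¬D, ¬E, ∀s.¬C} — c ∉ D possible
5. c : E?  L(c) = {A, ¬D} ∪ {¬E}
   apply at c: ¬D⊑(¬E ⊓ (C ⊔ (F ⊓ E)))
   open: L(c) ⊇ {A, C, ¬D, ¬E, ∀s.¬C} — c ∉ E possible
6. c : F?  L(c) = {A, ¬D} ∪ {¬F}
   apply at c: ¬D⊑(¬E ⊓ (C ⊔ (F ⊓ E)))
   open: L(c) ⊇ {A, C, ¬D, ¬E, ¬F, …} — c ∉ F possible
7. Entailed for c: {A, C}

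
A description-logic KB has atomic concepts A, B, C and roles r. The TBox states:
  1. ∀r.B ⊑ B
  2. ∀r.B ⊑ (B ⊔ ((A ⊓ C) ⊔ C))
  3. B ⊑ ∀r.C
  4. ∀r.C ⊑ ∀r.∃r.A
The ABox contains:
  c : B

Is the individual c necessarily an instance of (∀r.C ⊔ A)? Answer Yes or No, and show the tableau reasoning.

Yes

1. c : (∀r.C ⊔ A)?  L(c) = {B} ∪ {(∃r.¬C ⊓ ¬A)}
   clash {C, ¬C} at an ∃-successor — c ∈ (∀r.C ⊔ A)
2. Hence c : (∀r.C ⊔ A): entailed.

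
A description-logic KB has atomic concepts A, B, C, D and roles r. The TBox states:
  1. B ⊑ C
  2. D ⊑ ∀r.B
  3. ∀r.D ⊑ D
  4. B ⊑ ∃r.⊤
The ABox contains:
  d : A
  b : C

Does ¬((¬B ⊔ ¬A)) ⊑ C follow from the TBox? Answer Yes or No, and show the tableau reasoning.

Yes

1. ¬((¬B ⊔ ¬A)) ⊑ C  ⇔  ((B ⊓ A) ⊓ ¬C) unsat w.r.t. T
   all branches close; clash {C, ¬C} at x₀
2. Hence ¬((¬B ⊔ ¬A)) ⊑ C: entailed.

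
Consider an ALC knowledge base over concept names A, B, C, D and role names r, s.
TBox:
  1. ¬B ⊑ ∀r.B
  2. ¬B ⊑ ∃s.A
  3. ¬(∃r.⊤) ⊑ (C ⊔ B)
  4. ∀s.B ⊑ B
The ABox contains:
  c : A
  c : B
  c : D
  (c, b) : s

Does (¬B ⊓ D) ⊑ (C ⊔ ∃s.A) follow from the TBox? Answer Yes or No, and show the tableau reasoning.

1. (¬B ⊓ D) ⊑ (C ⊔ ∃s.A)  ⇔  ((¬B ⊓ D) ⊓ (¬C ⊓ ∀s.¬A)) unsat w.r.t. T
   all branches close; clash {B, ¬B} at x₀
2. Hence (¬B ⊓ D) ⊑ (C ⊔ ∃s.A): entailed.

Yes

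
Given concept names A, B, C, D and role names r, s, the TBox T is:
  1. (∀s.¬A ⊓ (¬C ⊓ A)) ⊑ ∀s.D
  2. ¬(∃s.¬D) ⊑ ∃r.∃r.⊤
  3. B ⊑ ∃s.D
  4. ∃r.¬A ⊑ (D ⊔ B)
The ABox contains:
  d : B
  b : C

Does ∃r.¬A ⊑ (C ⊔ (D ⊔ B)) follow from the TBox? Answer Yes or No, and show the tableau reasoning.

Yes

1. ∃r.¬A ⊑ (C ⊔ (D ⊔ B))  ⇔  (∃r.¬A ⊓ (¬C ⊓ (¬D ⊓ ¬B))) unsat w.r.t. T
   all branches close; clash {B, ¬B} at x₀
2. Hence ∃r.¬A ⊑ (C ⊔ (D ⊔ B)): entailed.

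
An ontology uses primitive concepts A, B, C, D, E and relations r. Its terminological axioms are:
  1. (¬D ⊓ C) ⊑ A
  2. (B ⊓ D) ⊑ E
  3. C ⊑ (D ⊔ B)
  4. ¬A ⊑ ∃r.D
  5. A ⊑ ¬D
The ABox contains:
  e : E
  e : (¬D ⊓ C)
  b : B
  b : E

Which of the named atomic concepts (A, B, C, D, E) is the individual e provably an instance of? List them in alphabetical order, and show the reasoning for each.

1. e : A?  L(e) = {E, (¬D ⊓ C)} ∪ {¬A}
   clash {A, ¬A} at e — e ∈ A
2. e : B?  L(e) = {E, (¬D ⊓ C)} ∪ {¬B}
   clash {B, ¬B} at e — e ∈ B
3. e : C?  L(e) = {E, (¬D ⊓ C)} ∪ {¬C}
   clash {C, ¬C} at e — e ∈ C
4. e : D?  L(e) = {E, (¬D ⊓ C)} ∪ {¬D}
   apply at e: (¬D ⊓ C)⊑A; C⊑(D ⊔ B)
   open: L(e) ⊇ {A, B, C, E, ¬D} — e ∉ D possible
5. e : E?  L(e) = {E, (¬D ⊓ C)} ∪ {¬E}
   clash {E, ¬E} at e — e ∈ E
6. Entailed for e: {A, B, C, E}

{A, B, C, E}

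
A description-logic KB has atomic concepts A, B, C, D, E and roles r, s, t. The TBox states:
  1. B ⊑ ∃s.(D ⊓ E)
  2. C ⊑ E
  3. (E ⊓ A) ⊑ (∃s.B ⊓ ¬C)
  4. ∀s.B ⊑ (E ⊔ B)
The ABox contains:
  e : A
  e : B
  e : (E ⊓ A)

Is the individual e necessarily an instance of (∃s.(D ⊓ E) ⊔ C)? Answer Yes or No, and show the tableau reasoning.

1. e : (∃s.(D ⊓ E) ⊔ C)?  L(e) = {A, B, (E ⊓ A)} ∪ {(∀s.(¬D ⊔ ¬E) ⊓ ¬C)}
   clash {E, ¬E} at an ∃-successor — e ∈ (∃s.(D ⊓ E) ⊔ C)
2. Hence e : (∃s.(D ⊓ E) ⊔ C): entailed.

Yes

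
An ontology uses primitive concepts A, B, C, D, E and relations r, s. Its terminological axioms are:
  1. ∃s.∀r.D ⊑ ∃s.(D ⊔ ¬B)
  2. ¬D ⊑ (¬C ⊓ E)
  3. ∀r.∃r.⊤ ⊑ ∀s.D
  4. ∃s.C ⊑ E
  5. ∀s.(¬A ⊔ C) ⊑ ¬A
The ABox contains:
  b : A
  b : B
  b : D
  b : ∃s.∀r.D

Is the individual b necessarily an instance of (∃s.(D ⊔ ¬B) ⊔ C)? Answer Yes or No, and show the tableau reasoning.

1. b : (∃s.(D ⊔ ¬B) ⊔ C)?  L(b) = {A, B, D, ∃s.∀r.D} ∪ {(∀s.(¬D ⊓ B) ⊓ ¬C)}
   clash {A, ¬A} at b — b ∈ (∃s.(D ⊔ ¬B) ⊔ C)
2. Hence b : (∃s.(D ⊔ ¬B) ⊔ C): entailed.

Yes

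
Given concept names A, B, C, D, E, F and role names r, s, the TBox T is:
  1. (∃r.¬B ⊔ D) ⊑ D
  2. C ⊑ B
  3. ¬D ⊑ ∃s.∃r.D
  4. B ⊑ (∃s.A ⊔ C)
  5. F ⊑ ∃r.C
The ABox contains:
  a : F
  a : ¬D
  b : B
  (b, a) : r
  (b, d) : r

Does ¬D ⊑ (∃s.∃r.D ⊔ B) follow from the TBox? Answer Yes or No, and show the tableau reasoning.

1. ¬D ⊑ (∃s.∃r.D ⊔ B)  ⇔  (¬D ⊓ (∀s.∀r.¬D ⊓ ¬B)) unsat w.r.t. T
   all branches close; clash {B, ¬B} at x₀
2. Hence ¬D ⊑ (∃s.∃r.D ⊔ B): entailed.

Yes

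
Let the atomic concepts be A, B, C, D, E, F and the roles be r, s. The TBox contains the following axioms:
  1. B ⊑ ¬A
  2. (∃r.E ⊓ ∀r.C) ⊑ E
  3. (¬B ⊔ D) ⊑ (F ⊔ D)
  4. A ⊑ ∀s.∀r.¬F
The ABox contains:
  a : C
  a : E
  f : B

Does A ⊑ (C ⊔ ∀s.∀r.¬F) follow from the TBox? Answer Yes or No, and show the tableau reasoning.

Yes

1. A ⊑ (C ⊔ ∀s.∀r.¬F)  ⇔  (A ⊓ (¬C ⊓ ∃s.∃r.F)) unsat w.r.t. T
   all branches close; clash {A, ¬A} at x₀
2. Hence A ⊑ (C ⊔ ∀s.∀r.¬F): entailed.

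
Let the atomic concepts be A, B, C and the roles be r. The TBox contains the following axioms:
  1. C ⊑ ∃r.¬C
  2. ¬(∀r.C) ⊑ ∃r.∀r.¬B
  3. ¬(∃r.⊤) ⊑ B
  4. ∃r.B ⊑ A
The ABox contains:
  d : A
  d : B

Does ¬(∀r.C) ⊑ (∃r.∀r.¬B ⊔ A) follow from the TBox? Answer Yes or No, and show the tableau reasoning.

1. ¬(∀r.C) ⊑ (∃r.∀r.¬B ⊔ A)  ⇔  (∃r.¬C ⊓ (∀r.∃r.B ⊓ ¬A)) unsat w.r.t. T
   all branches close; clash {A, ¬A} at x₀
2. Hence ¬(∀r.C) ⊑ (∃r.∀r.¬B ⊔ A): entailed.

Yes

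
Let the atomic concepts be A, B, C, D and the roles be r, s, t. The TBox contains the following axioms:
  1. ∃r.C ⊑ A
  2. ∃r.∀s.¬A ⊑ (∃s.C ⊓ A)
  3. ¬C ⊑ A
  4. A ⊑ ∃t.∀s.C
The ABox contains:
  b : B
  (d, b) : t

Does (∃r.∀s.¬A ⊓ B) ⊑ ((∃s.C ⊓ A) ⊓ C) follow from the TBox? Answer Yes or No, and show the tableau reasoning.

No

1. (∃r.∀s.¬A ⊓ B) ⊑ ((∃s.C ⊓ A) ⊓ C)  ⇔  ((∃r.∀s.¬A ⊓ B) ⊓ ((∀s.¬C ⊔ ¬A) ⊔ ¬C)) unsat w.r.t. T
   apply at x₀: ∃r.∀s.¬A⊑(∃s.C ⊓ A)
   open: L(x₀) ⊇ {A, B, ¬C, ∃r.∀s.¬A, ∃s.C, …} (+ ∃-successors)
2. Hence (∃r.∀s.¬A ⊓ B) ⊑ ((∃s.C ⊓ A) ⊓ C): not entailed.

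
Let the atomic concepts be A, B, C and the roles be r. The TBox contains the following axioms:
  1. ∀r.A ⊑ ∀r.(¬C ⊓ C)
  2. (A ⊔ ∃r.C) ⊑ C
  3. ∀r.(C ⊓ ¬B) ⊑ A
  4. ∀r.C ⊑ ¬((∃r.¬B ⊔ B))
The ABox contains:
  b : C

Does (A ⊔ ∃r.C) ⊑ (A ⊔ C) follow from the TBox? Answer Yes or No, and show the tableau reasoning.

Yes

1. (A ⊔ ∃r.C) ⊑ (A ⊔ C)  ⇔  ((A ⊔ ∃r.C) ⊓ (¬A ⊓ ¬C)) unsat w.r.t. T
   all branches close; clash {C, ¬C} at x₀
2. Hence (A ⊔ ∃r.C) ⊑ (A ⊔ C): entailed.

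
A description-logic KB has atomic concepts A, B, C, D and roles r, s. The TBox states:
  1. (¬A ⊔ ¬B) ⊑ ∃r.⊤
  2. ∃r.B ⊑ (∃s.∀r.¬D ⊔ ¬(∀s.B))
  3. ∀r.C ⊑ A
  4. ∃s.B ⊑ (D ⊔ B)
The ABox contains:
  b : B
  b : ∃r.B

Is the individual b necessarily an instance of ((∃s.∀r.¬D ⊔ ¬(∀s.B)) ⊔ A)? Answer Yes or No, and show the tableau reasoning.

1. b : ((∃s.∀r.¬D ⊔ ¬(∀s.B)) ⊔ A)?  L(b) = {B, ∃r.B} ∪ {((∀s.∃r.D ⊓ ∀s.B) ⊓ ¬A)}
   clash {A, ¬A} at b — b ∈ ((∃s.∀r.¬D ⊔ ¬(∀s.B)) ⊔ A)
2. Hence b : ((∃s.∀r.¬D ⊔ ¬(∀s.B)) ⊔ A): entailed.

Yes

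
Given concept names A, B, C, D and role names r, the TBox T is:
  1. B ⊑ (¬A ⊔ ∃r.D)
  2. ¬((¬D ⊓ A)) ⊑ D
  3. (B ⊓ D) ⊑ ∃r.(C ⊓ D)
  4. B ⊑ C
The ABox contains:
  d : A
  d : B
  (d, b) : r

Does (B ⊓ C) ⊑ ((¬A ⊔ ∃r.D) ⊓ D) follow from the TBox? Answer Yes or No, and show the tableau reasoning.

No

1. (B ⊓ C) ⊑ ((¬A ⊔ ∃r.D) ⊓ D)  ⇔  ((B ⊓ C) ⊓ ((A ⊓ ∀r.¬D) ⊔ ¬D)) unsat w.r.t. T
   apply at x₀: B⊑(¬A ⊔ ∃r.D)
   open: L(x₀) ⊇ {A, B, C, ¬D, ∃r.D} (+ ∃-successors)
2. Hence (B ⊓ C) ⊑ ((¬A ⊔ ∃r.D) ⊓ D): not entailed.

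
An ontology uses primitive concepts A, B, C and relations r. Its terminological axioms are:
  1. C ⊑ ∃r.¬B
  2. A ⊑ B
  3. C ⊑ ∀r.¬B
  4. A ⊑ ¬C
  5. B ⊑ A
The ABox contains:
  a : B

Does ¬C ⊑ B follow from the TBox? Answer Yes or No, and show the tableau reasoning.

No

1. ¬C ⊑ B  ⇔  (¬C ⊓ ¬B) unsat w.r.t. T
   open: L(x₀) ⊇ {¬A, ¬B, ¬C}
2. Hence ¬C ⊑ B: not entailed.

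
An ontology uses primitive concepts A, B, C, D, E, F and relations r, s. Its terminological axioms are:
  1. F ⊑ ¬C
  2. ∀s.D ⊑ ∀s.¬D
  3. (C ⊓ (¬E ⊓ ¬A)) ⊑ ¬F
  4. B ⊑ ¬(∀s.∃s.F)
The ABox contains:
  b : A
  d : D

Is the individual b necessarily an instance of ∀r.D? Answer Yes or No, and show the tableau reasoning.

1. b : ∀r.D?  L(b) = {A} ∪ {∃r.¬D}
   open: L(b) ⊇ {A, ¬B, ¬F, ∃r.¬D, ∃s.¬D} (+ ∃-successors) — b ∉ ∀r.D possible
2. Hence b : ∀r.D: not entailed.

No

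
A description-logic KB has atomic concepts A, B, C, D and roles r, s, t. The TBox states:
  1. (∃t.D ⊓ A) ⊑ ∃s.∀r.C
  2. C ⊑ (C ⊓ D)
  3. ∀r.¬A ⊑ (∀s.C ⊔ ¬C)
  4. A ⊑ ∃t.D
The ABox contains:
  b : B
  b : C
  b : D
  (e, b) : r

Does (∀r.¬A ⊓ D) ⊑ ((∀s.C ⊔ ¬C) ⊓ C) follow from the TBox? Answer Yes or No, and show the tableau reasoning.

1. (∀r.¬A ⊓ D) ⊑ ((∀s.C ⊔ ¬C) ⊓ C)  ⇔  ((∀r.¬A ⊓ D) ⊓ ((∃s.¬C ⊓ C) ⊔ ¬C)) unsat w.r.t. T
   apply at x₀: ∀r.¬A⊑(∀s.C ⊔ ¬C)
   open: L(x₀) ⊇ {D, ¬A, ¬C, ∀r.¬A}
2. Hence (∀r.¬A ⊓ D) ⊑ ((∀s.C ⊔ ¬C) ⊓ C): not entailed.

No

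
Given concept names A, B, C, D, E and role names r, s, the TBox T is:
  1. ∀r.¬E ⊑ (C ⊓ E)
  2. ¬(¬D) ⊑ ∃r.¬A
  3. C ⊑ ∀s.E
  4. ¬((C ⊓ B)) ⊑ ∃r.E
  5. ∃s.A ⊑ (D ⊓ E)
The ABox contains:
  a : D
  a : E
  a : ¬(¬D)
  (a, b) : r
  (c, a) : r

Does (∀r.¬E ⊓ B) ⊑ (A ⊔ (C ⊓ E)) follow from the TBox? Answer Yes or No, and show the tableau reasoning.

1. (∀r.¬E ⊓ B) ⊑ (A ⊔ (C ⊓ E))  ⇔  ((∀r.¬E ⊓ B) ⊓ (¬A ⊓ (¬C ⊔ ¬E))) unsat w.r.t. T
   all branches close; clash {E, ¬E} at x₀
2. Hence (∀r.¬E ⊓ B) ⊑ (A ⊔ (C ⊓ E)): entailed.

Yes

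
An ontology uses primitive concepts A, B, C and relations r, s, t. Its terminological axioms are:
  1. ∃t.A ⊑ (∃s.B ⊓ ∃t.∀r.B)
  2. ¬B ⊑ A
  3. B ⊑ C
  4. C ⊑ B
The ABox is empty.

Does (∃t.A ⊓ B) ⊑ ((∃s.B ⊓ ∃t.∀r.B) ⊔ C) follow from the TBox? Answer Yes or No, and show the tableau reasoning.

Yes

1. (∃t.A ⊓ B) ⊑ ((∃s.B ⊓ ∃t.∀r.B) ⊔ C)  ⇔  ((∃t.A ⊓ B) ⊓ ((∀s.¬B ⊔ ∀t.∃r.¬B) ⊓ ¬C)) unsat w.r.t. T
   all branches close; clash {C, ¬C} at x₀
2. Hence (∃t.A ⊓ B) ⊑ ((∃s.B ⊓ ∃t.∀r.B) ⊔ C): entailed.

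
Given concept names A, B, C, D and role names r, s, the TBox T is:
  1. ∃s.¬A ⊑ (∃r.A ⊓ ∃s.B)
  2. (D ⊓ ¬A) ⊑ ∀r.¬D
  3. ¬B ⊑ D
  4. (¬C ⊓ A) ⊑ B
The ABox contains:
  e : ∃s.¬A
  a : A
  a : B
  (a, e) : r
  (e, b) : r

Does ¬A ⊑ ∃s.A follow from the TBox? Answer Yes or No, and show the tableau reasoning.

1. ¬A ⊑ ∃s.A  ⇔  (¬A ⊓ ∀s.¬A) unsat w.r.t. T
   open: L(x₀) ⊇ {B, ¬A, ¬D, ∀s.A, ∀s.¬A}
2. Hence ¬A ⊑ ∃s.A: not entailed.

No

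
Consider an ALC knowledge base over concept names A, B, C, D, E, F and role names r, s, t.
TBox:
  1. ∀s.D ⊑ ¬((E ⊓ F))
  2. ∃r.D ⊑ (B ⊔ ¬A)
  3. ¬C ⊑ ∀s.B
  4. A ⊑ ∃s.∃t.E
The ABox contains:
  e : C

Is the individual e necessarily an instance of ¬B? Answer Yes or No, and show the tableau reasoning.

No

1. e : ¬B?  L(e) = {C} ∪ {B}
   open: L(e) ⊇ {B, C, ¬A, ∀r.¬D, ∃s.¬D} (+ ∃-successors) — e ∉ ¬B possible
2. Hence e : ¬B: not entailed.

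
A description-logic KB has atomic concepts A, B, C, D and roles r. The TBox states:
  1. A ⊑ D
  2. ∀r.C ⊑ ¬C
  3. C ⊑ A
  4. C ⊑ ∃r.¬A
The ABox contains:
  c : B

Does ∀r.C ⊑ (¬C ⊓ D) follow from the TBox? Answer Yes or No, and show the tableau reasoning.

1. ∀r.C ⊑ (¬C ⊓ D)  ⇔  (∀r.C ⊓ (C ⊔ ¬D)) unsat w.r.t. T
   apply at x₀: ∀r.C⊑¬C
   open: L(x₀) ⊇ {¬A, ¬C, ¬D, ∀r.C}
2. Hence ∀r.C ⊑ (¬C ⊓ D): not entailed.

No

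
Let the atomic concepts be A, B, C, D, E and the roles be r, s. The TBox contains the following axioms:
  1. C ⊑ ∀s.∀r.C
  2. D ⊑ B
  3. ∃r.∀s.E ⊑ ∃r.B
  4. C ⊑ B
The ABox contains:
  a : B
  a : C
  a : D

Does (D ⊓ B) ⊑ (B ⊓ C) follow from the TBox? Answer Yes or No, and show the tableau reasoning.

No

1. (D ⊓ B) ⊑ (B ⊓ C)  ⇔  ((D ⊓ B) ⊓ (¬B ⊔ ¬C)) unsat w.r.t. T
   open: L(x₀) ⊇ {B, D, ¬C, ∀r.∃s.¬E}
2. Hence (D ⊓ B) ⊑ (B ⊓ C): not entailed.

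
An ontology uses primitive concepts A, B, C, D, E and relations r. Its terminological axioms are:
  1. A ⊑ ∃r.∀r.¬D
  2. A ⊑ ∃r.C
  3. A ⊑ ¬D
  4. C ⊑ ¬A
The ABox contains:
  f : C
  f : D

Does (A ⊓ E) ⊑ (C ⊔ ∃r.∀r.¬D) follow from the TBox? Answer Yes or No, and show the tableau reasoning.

Yes

1. (A ⊓ E) ⊑ (C ⊔ ∃r.∀r.¬D)  ⇔  ((A ⊓ E) ⊓ (¬C ⊓ ∀r.∃r.D)) unsat w.r.t. T
   all branches close; clash {D, ¬D} at an ∃-successor
2. Hence (A ⊓ E) ⊑ (C ⊔ ∃r.∀r.¬D): entailed.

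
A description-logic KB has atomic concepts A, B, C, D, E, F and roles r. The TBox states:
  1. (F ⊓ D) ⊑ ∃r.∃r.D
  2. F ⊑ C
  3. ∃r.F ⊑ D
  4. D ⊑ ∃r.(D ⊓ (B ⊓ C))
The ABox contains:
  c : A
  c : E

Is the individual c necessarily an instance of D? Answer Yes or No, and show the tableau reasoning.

1. c : D?  L(c) = {A, E} ∪ {¬D}
   open: L(c) ⊇ {A, E, ¬D, ¬F, ∀r.¬F} — c ∉ D possible
2. Hence c : D: not entailed.

No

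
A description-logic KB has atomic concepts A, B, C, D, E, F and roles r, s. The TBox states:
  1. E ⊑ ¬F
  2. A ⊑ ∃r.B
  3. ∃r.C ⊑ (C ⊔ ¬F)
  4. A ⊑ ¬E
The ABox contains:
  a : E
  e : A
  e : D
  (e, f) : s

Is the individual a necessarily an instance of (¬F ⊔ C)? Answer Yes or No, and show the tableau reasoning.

1. a : (¬F ⊔ C)?  L(a) = {E} ∪ {(F ⊓ ¬C)}
   clash {E, ¬E} at a — a ∈ (¬F ⊔ C)
2. Hence a : (¬F ⊔ C): entailed.

Yes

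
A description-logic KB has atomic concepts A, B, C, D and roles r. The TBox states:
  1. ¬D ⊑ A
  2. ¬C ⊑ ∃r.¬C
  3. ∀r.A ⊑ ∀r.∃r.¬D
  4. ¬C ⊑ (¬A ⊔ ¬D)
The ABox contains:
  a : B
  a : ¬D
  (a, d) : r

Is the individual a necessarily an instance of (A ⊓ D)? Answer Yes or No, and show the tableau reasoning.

1. a : (A ⊓ D)?  L(a) = {B, ¬D} ∪ {(¬A ⊔ ¬D)}
   apply at a: ¬D⊑A
   open: L(a) ⊇ {A, B, C, ¬D, ∃r.¬A} (+ ∃-successors) — a ∉ (A ⊓ D) possible
2. Hence a : (A ⊓ D): not entailed.

No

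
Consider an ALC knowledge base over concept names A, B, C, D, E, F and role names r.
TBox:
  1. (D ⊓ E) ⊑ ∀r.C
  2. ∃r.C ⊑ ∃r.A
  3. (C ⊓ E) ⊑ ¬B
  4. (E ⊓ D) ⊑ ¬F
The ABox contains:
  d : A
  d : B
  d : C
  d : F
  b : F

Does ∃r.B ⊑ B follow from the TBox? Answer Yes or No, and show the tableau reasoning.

1. ∃r.B ⊑ B  ⇔  (∃r.B ⊓ ¬B) unsat w.r.t. T
   open: L(x₀) ⊇ {¬B, ¬D, ∀r.¬C, ∃r.B} (+ ∃-successors)
2. Hence ∃r.B ⊑ B: not entailed.

No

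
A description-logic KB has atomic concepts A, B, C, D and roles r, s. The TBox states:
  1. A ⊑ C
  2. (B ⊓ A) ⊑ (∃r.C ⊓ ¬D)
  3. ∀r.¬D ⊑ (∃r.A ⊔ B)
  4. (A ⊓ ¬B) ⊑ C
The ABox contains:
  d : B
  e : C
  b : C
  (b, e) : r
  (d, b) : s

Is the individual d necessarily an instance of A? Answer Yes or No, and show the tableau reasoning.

No

1. d : A?  L(d) = {B} ∪ {¬A}
   open: L(d) ⊇ {B, ¬A, ∃r.D} (+ ∃-successors) — d ∉ A possible
2. Hence d : A: not entailed.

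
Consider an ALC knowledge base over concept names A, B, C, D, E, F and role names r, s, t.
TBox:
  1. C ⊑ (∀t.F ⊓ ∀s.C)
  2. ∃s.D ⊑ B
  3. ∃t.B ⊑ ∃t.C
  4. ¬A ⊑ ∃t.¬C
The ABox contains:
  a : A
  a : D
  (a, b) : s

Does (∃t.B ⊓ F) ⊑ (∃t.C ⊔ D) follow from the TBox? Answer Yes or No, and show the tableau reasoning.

Yes

1. (∃t.B ⊓ F) ⊑ (∃t.C ⊔ D)  ⇔  ((∃t.B ⊓ F) ⊓ (∀t.¬C ⊓ ¬D)) unsat w.r.t. T
   all branches close; clash {C, ¬C} at an ∃-successor
2. Hence (∃t.B ⊓ F) ⊑ (∃t.C ⊔ D): entailed.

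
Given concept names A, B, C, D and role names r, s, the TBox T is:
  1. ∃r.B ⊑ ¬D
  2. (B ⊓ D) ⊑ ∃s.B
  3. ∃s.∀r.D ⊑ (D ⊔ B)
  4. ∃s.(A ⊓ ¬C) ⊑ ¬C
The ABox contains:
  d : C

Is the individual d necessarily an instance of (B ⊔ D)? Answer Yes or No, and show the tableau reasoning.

1. d : (B ⊔ D)?  L(d) = {C} ∪ {(¬B ⊓ ¬D)}
   open: L(d) ⊇ {C, ¬B, ¬D, ∀s.(¬A ⊔ C), ∀s.∃r.¬D} — d ∉ (B ⊔ D) possible
2. Hence d : (B ⊔ D): not entailed.

No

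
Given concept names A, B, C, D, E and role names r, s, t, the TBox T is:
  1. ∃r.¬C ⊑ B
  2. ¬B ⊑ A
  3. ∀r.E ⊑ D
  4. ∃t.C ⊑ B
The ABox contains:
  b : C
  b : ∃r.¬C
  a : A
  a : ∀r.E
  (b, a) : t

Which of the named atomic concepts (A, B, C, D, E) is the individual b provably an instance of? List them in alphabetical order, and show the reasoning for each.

1. b : A?  L(b) = {C, ∃r.¬C} ∪ {¬A}
   apply at b: ∃r.¬C⊑B
   open: L(b) ⊇ {B, C, ¬A, ∃r.¬C, ∃r.¬E} (+ ∃-successors) — b ∉ A possible
2. b : B?  L(b) = {C, ∃r.¬C} ∪ {¬B}
   clash {B, ¬B} at b — b ∈ B
3. b : C?  L(b) = {C, ∃r.¬C} ∪ {¬C}
   clash {C, ¬C} at b — b ∈ C
4. b : D?  L(b) = {C, ∃r.¬C} ∪ {¬D}
   apply at b: ∃r.¬C⊑B
   open: L(b) ⊇ {B, C, ¬D, ∃r.¬C, ∃r.¬E} (+ ∃-successors) — b ∉ D possible
5. b : E?  L(b) = {C, ∃r.¬C} ∪ {¬E}
   apply at b: ∃r.¬C⊑B
   open: L(b) ⊇ {B, C, ¬E, ∃r.¬C, ∃r.¬E} (+ ∃-successors) — b ∉ E possible
6. Entailed for b: {B, C}

{B, C}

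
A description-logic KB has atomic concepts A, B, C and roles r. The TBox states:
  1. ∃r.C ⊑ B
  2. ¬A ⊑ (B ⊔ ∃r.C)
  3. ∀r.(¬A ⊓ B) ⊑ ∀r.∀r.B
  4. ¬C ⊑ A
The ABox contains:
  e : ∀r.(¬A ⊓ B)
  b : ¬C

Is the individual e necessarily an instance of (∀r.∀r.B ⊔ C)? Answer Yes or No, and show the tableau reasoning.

1. e : (∀r.∀r.B ⊔ C)?  L(e) = {∀r.(¬A ⊓ B)} ∪ {(∃r.∃r.¬B ⊓ ¬C)}
   clash {A, ¬A} at an ∃-successor — e ∈ (∀r.∀r.B ⊔ C)
2. Hence e : (∀r.∀r.B ⊔ C): entailed.

Yes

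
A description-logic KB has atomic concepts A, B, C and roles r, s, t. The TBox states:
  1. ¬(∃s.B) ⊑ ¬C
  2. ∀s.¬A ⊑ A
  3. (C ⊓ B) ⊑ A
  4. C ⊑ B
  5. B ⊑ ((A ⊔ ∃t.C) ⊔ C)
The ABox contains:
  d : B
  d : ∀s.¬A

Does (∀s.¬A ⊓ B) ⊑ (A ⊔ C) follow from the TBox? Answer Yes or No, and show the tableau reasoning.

1. (∀s.¬A ⊓ B) ⊑ (A ⊔ C)  ⇔  ((∀s.¬A ⊓ B) ⊓ (¬A ⊓ ¬C)) unsat w.r.t. T
   all branches close; clash {A, ¬A} at x₀
2. Hence (∀s.¬A ⊓ B) ⊑ (A ⊔ C): entailed.

Yes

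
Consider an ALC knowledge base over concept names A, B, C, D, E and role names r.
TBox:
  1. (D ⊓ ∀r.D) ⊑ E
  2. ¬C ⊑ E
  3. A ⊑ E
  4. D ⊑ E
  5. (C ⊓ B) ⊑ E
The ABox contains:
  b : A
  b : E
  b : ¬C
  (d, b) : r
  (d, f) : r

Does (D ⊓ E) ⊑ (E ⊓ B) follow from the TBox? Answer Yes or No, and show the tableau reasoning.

No

1. (D ⊓ E) ⊑ (E ⊓ B)  ⇔  ((D ⊓ E) ⊓ (¬E ⊔ ¬B)) unsat w.r.t. T
   open: L(x₀) ⊇ {D, E, ¬B}
2. Hence (D ⊓ E) ⊑ (E ⊓ B): not entailed.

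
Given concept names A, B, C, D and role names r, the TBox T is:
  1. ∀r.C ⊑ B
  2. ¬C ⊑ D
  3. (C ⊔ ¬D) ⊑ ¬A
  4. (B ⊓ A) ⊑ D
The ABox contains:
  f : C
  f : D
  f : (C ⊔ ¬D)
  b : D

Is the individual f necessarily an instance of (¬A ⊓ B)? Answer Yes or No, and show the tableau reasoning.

No

1. f : (¬A ⊓ B)?  L(f) = {C, D, (C ⊔ ¬D)} ∪ {(A ⊔ ¬B)}
   apply at f: (C ⊔ ¬D)⊑¬A
   open: L(f) ⊇ {C, D, ¬A, ¬B, ∃r.¬C} (+ ∃-successors) — f ∉ (¬A ⊓ B) possible
2. Hence f : (¬A ⊓ B): not entailed.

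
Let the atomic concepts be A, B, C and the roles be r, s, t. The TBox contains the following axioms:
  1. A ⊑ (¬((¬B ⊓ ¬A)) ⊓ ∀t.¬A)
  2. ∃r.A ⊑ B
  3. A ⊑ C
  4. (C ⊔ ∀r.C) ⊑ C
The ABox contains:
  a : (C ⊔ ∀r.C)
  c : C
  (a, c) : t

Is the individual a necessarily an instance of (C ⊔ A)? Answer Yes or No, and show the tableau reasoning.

1. a : (C ⊔ A)?  L(a) = {(C ⊔ ∀r.C)} ∪ {(¬C ⊓ ¬A)}
   clash {C, ¬C} at a — a ∈ (C ⊔ A)
2. Hence a : (C ⊔ A): entailed.

Yes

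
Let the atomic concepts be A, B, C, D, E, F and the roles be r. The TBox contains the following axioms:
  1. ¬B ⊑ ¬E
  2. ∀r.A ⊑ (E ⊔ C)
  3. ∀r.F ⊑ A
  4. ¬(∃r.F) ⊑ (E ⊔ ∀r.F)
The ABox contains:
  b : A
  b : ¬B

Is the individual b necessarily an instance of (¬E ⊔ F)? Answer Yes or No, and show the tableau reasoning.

1. b : (¬E ⊔ F)?  L(b) = {A, ¬B} ∪ {(E ⊓ ¬F)}
   clash {E, ¬E} at b — b ∈ (¬E ⊔ F)
2. Hence b : (¬E ⊔ F): entailed.

Yes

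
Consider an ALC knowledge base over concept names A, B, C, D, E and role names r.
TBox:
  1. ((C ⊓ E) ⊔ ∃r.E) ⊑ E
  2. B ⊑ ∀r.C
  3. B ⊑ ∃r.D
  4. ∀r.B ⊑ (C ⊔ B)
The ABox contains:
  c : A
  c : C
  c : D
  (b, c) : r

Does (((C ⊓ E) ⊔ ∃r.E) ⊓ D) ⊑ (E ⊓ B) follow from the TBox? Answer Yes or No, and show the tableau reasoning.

1. (((C ⊓ E) ⊔ ∃r.E) ⊓ D) ⊑ (E ⊓ B)  ⇔  ((((C ⊓ E) ⊔ ∃r.E) ⊓ D) ⊓ (¬E ⊔ ¬B)) unsat w.r.t. T
   apply at x₀: ((C ⊓ E) ⊔ ∃r.E)⊑E
   open: L(x₀) ⊇ {C, D, E, ¬B, ∃r.¬B} (+ ∃-successors)
2. Hence (((C ⊓ E) ⊔ ∃r.E) ⊓ D) ⊑ (E ⊓ B): not entailed.

No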